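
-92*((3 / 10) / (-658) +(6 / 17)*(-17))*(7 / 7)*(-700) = -18162180 / 47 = -386429.36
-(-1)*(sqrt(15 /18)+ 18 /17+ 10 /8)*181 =583.13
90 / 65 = 18 / 13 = 1.38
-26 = -26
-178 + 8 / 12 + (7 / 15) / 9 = -177.28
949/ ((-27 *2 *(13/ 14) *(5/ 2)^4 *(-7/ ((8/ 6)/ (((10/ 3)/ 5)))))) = 2336/ 16875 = 0.14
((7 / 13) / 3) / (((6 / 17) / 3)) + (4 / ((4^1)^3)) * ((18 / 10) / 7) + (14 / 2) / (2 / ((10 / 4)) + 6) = 954607 / 371280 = 2.57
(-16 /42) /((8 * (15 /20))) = -4 /63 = -0.06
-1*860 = -860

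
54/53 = 1.02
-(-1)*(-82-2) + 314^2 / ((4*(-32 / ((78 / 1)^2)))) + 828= -37485177 / 8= -4685647.12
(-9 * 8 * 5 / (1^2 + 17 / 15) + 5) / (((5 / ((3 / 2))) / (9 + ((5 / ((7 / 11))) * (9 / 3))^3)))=-441654579 / 686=-643811.34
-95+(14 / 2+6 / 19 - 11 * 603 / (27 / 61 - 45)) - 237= -175.82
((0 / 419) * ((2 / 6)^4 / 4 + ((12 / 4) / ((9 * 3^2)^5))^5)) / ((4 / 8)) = 0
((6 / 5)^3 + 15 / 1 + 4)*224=580384 / 125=4643.07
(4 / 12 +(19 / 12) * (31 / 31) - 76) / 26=-889 / 312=-2.85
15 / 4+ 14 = 71 / 4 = 17.75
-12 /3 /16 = -1 /4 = -0.25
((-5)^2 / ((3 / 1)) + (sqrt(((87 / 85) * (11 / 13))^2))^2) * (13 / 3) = 33273172 / 845325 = 39.36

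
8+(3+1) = 12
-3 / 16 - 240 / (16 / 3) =-723 / 16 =-45.19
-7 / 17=-0.41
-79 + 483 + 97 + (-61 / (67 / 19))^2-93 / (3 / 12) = 1922362 / 4489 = 428.24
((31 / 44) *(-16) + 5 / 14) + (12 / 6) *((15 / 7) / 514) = -431687 / 39578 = -10.91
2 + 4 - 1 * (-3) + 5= 14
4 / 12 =1 / 3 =0.33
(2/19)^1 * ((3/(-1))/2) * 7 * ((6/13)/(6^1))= -21/247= -0.09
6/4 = 3/2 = 1.50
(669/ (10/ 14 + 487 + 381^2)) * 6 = 9366/ 339847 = 0.03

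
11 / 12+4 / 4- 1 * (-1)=35 / 12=2.92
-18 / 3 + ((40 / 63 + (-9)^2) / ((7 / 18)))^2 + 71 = 105957861 / 2401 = 44130.72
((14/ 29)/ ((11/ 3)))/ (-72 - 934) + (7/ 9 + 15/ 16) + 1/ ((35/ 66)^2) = 149195472023/ 28304614800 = 5.27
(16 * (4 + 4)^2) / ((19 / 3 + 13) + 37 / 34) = 104448 / 2083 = 50.14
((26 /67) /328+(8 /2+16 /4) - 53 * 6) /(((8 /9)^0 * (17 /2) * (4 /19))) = -64719073 /373592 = -173.23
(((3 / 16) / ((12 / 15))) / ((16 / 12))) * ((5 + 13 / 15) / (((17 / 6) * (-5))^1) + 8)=3627 / 2720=1.33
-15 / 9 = -5 / 3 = -1.67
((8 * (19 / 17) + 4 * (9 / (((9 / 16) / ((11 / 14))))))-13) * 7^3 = 269549 / 17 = 15855.82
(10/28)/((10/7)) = 1/4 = 0.25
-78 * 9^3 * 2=-113724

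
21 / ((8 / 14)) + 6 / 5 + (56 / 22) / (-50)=41689 / 1100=37.90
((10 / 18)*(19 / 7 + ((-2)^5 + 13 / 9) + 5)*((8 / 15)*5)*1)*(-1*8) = 460480 / 1701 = 270.71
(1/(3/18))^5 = 7776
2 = 2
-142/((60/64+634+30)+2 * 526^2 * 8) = -0.00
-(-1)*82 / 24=41 / 12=3.42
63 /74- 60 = -4377 /74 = -59.15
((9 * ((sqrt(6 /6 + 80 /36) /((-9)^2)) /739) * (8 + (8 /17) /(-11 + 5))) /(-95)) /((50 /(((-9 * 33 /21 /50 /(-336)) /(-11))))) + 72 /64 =101 * sqrt(29) /15789806550000 + 9 /8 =1.13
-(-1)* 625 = 625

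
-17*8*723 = -98328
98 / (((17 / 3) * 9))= 98 / 51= 1.92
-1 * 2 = -2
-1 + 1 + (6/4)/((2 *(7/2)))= 3/14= 0.21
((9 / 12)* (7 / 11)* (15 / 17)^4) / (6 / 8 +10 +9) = 1063125 / 72579749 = 0.01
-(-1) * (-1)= -1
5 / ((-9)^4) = 5 / 6561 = 0.00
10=10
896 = 896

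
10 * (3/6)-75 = -70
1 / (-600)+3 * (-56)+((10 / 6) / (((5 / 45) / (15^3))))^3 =77847802734274199 / 600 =129746337890457.00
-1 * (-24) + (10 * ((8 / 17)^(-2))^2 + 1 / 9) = 4202861 / 18432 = 228.02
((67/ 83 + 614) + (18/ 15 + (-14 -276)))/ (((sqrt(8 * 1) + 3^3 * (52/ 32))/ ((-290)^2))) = 6389964154080/ 10183187 -291280417280 * sqrt(2)/ 10183187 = 587049.17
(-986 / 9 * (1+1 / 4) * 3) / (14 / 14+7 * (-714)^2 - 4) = -2465 / 21411414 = -0.00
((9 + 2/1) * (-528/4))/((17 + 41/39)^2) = -4563/1024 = -4.46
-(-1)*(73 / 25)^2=5329 / 625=8.53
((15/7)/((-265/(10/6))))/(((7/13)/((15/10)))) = -195/5194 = -0.04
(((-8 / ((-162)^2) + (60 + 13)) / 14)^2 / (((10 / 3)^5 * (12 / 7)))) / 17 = 229394060401 / 101186366400000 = 0.00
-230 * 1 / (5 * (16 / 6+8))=-69 / 16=-4.31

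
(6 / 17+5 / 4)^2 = 11881 / 4624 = 2.57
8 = 8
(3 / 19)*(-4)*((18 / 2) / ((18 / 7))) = -42 / 19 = -2.21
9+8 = 17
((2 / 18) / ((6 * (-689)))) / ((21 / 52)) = -2 / 30051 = -0.00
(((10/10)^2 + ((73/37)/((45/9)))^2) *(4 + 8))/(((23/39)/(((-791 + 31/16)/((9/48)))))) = -3116064120/31487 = -98963.51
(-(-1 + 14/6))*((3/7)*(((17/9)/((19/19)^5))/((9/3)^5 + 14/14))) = -17/3843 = -0.00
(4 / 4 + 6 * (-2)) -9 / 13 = -152 / 13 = -11.69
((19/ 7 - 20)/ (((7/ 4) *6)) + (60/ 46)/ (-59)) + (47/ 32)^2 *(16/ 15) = 13461919/ 21277760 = 0.63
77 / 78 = 0.99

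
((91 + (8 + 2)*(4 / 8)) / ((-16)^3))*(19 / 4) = -57 / 512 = -0.11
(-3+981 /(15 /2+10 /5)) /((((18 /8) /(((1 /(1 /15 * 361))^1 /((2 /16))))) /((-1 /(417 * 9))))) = -101600 /25741827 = -0.00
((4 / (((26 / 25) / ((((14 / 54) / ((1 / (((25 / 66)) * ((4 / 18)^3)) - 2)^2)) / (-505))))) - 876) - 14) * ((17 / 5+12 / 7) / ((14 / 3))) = -321442419984642569 / 329560366133817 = -975.37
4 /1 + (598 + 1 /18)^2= 357674.45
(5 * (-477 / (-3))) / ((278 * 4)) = 0.71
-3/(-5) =3/5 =0.60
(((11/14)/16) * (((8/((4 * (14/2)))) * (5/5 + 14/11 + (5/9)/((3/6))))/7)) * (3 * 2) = 335/8232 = 0.04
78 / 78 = 1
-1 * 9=-9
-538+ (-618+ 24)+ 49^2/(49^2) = -1131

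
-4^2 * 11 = -176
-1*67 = -67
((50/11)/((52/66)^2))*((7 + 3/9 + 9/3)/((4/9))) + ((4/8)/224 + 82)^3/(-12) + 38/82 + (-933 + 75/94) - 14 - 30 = -16429578168091433375/351385395658752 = -46756.58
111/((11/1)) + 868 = 9659/11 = 878.09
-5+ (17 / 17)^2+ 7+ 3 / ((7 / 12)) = 57 / 7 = 8.14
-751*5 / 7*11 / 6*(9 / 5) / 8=-221.28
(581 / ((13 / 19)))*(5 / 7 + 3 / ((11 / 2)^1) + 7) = 1002972 / 143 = 7013.79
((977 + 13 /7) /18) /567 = 0.10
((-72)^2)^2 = 26873856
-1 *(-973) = 973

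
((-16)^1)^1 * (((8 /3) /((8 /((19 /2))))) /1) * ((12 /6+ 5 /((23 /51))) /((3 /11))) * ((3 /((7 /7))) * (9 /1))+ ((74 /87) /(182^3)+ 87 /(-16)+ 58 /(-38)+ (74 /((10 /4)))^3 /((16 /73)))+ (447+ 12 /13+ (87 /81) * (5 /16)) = 1712206459895884691 /32231267830125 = 53122.53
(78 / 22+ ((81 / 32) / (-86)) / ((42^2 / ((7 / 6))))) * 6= 18031005 / 847616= 21.27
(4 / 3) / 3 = 0.44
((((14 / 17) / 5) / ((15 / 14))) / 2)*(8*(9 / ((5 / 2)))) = 4704 / 2125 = 2.21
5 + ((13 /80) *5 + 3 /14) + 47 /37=30239 /4144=7.30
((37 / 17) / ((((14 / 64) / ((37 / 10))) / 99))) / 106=1084248 / 31535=34.38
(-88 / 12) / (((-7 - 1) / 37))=33.92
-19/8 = -2.38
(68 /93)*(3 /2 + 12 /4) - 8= -146 /31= -4.71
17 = 17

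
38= 38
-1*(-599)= 599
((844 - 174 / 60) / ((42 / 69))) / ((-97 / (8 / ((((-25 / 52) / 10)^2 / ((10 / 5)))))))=-8369550592 / 84875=-98610.32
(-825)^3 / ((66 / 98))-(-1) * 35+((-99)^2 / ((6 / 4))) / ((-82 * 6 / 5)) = -833765656.40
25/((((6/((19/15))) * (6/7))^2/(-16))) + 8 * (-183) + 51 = -1047766/729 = -1437.26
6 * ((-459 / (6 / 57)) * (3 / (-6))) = 26163 / 2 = 13081.50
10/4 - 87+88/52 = -2153/26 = -82.81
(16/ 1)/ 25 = 16/ 25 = 0.64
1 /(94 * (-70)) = -1 /6580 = -0.00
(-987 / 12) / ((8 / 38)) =-6251 / 16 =-390.69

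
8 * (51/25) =408/25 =16.32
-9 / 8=-1.12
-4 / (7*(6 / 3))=-2 / 7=-0.29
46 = 46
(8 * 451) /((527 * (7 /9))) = 32472 /3689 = 8.80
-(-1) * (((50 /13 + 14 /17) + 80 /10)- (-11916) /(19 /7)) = 4402.77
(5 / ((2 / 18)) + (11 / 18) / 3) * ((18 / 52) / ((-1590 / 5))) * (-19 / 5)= 46379 / 248040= 0.19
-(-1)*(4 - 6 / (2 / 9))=-23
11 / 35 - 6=-199 / 35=-5.69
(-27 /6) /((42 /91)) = -9.75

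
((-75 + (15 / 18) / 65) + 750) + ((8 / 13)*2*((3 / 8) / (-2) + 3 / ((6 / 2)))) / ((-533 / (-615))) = 4057 / 6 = 676.17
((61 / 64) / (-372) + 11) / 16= 261827 / 380928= 0.69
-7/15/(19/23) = -0.56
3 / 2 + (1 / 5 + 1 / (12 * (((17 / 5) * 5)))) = 1739 / 1020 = 1.70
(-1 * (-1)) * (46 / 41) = 46 / 41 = 1.12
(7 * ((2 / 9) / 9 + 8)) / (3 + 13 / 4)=8.99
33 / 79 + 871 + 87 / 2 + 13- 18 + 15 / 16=1151321 / 1264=910.86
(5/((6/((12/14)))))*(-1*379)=-1895/7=-270.71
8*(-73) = -584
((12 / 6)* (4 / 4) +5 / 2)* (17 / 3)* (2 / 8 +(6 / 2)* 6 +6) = 4947 / 8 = 618.38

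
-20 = -20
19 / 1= 19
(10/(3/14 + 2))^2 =19600/961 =20.40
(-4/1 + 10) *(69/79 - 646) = -3870.76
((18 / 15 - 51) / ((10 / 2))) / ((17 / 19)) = -4731 / 425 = -11.13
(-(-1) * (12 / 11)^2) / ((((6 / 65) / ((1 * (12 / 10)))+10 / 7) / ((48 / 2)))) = 314496 / 16577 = 18.97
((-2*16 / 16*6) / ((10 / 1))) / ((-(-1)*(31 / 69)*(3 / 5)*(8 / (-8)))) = 4.45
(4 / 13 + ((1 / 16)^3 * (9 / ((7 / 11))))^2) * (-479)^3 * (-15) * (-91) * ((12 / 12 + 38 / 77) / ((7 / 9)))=-5610879523481842070775 / 63300435968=-88638876457.63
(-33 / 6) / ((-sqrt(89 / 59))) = 11 * sqrt(5251) / 178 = 4.48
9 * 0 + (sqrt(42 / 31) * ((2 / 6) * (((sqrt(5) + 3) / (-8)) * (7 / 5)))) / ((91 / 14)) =7 * sqrt(1302) * (-3 - sqrt(5)) / 24180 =-0.05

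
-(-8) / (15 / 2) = 16 / 15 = 1.07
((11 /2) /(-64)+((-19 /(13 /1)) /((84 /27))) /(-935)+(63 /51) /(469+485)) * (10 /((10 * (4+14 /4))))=-145701377 /12987374400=-0.01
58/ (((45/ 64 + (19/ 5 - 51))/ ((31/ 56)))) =-0.69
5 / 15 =1 / 3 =0.33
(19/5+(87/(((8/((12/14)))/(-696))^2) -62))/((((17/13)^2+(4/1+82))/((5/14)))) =6676417163/3389526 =1969.72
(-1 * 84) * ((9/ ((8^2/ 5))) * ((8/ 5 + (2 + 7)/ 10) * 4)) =-4725/ 8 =-590.62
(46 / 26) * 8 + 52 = 860 / 13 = 66.15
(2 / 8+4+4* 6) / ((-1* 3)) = -113 / 12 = -9.42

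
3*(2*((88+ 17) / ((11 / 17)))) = 10710 / 11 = 973.64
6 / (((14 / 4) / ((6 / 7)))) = 72 / 49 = 1.47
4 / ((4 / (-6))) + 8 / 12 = -16 / 3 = -5.33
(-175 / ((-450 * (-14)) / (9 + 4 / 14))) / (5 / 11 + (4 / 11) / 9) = -715 / 1372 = -0.52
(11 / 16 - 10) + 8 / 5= -617 / 80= -7.71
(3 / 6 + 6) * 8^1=52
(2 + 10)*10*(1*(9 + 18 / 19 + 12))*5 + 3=250257 / 19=13171.42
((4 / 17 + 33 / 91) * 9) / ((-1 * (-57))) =2775 / 29393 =0.09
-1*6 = -6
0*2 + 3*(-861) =-2583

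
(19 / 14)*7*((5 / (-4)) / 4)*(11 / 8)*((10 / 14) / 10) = -1045 / 3584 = -0.29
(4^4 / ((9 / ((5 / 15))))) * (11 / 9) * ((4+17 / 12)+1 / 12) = 15488 / 243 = 63.74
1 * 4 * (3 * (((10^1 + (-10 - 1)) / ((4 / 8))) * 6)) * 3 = -432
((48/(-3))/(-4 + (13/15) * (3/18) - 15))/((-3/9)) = -4320/1697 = -2.55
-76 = -76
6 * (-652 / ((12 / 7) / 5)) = -11410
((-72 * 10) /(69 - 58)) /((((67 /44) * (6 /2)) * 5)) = -192 /67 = -2.87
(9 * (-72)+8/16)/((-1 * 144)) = 1295/288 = 4.50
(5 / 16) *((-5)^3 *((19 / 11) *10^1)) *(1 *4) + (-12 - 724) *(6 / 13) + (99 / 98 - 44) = -21592391 / 7007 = -3081.55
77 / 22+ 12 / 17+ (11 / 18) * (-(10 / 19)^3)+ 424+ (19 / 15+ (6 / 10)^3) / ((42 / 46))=429.74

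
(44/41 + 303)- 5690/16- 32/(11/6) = -248975/3608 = -69.01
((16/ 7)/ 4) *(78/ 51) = 104/ 119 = 0.87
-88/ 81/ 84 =-22/ 1701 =-0.01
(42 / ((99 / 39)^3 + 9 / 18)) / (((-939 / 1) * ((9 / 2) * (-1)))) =123032 / 208658007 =0.00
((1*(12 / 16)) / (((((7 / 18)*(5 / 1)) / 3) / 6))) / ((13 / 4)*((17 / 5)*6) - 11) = 486 / 3871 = 0.13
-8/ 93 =-0.09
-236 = -236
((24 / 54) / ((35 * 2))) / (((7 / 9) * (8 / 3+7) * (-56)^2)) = 3 / 11140640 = 0.00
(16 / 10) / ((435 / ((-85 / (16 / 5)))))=-17 / 174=-0.10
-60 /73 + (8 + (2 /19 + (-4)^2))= 32294 /1387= 23.28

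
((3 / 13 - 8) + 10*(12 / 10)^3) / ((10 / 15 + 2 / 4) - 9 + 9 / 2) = -9273 / 3250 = -2.85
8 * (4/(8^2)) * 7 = 7/2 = 3.50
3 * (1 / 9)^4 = 1 / 2187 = 0.00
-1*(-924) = 924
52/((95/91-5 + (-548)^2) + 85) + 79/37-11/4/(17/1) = 135730374347/68774958124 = 1.97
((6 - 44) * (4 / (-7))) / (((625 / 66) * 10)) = 5016 / 21875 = 0.23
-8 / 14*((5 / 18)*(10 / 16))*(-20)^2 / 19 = -2500 / 1197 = -2.09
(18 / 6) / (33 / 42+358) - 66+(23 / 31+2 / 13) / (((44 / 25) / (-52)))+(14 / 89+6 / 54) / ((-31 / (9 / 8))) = -112768393787 / 1219544216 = -92.47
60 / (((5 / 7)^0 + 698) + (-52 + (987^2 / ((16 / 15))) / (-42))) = -1920 / 675131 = -0.00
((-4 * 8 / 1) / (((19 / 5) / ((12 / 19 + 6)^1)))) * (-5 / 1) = 100800 / 361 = 279.22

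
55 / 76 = 0.72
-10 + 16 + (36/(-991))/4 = 5937/991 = 5.99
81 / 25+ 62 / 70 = 722 / 175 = 4.13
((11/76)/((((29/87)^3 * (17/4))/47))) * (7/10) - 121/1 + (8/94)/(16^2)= -90.75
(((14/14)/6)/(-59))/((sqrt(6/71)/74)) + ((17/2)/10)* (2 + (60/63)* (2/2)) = 1.79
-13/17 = -0.76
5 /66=0.08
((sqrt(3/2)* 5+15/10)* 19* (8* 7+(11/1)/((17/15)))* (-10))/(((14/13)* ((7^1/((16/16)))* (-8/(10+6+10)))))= 53800305/6664+89667175* sqrt(6)/6664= 41032.28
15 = 15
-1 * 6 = -6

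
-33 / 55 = -3 / 5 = -0.60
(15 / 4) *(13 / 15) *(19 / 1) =247 / 4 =61.75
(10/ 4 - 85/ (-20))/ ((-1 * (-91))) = 27/ 364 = 0.07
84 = 84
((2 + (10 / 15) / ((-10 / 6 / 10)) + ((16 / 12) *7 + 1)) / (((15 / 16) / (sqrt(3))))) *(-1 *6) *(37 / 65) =-1184 *sqrt(3) / 39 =-52.58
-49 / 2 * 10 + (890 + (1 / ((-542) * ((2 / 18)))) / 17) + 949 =14687107 / 9214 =1594.00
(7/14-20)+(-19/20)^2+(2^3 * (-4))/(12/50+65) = -12453009/652400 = -19.09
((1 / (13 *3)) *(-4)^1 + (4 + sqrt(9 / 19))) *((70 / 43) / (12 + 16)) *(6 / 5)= 9 *sqrt(19) / 817 + 152 / 559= 0.32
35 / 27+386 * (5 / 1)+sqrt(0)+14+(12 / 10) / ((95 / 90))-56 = 4848961 / 2565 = 1890.43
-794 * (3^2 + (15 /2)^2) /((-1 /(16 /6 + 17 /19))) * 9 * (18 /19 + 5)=7130611089 /722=9876192.64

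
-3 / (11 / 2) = -0.55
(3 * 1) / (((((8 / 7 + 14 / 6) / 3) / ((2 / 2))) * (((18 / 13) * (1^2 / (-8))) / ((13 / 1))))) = -14196 / 73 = -194.47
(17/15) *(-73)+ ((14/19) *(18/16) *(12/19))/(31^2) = -430526126/5203815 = -82.73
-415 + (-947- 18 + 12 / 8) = -2757 / 2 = -1378.50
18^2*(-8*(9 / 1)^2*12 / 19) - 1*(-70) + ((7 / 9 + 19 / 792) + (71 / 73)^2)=-10627646806039 / 80190792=-132529.52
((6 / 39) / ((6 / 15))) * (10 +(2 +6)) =90 / 13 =6.92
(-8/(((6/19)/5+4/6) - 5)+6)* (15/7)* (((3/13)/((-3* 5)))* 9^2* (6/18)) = -776142/110747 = -7.01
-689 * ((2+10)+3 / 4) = -35139 / 4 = -8784.75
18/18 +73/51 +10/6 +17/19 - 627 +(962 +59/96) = 340.61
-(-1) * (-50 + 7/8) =-393/8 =-49.12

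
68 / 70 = 34 / 35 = 0.97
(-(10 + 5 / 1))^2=225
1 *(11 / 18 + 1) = 29 / 18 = 1.61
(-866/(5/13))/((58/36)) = -202644/145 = -1397.54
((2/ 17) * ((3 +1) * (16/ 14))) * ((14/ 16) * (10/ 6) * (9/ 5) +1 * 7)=88/ 17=5.18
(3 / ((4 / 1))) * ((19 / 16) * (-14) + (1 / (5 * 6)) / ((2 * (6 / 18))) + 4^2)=-69 / 160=-0.43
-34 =-34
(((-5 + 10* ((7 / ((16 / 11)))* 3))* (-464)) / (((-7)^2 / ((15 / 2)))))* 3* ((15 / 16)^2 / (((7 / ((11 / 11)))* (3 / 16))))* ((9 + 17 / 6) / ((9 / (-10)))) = 1434865625 / 5488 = 261455.11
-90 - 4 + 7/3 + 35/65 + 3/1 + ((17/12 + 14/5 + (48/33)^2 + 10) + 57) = -465477/31460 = -14.80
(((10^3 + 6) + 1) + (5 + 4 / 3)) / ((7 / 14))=6080 / 3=2026.67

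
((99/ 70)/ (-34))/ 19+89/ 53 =4019333/ 2396660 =1.68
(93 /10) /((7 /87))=8091 /70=115.59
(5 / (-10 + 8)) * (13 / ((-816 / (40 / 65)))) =5 / 204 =0.02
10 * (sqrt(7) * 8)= 80 * sqrt(7)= 211.66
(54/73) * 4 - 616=-44752/73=-613.04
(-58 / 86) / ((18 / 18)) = -29 / 43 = -0.67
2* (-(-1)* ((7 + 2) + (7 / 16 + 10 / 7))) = 1217 / 56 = 21.73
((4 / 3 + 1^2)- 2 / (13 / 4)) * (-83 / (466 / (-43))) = 239123 / 18174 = 13.16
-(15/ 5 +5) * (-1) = 8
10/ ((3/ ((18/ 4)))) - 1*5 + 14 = 24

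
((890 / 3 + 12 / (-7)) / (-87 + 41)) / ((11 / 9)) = -9291 / 1771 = -5.25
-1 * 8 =-8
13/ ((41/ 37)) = 481/ 41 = 11.73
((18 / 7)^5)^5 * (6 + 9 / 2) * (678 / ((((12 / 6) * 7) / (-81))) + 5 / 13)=-12897019964220516340142955058968920064 / 17433892055631543710491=-739767111271890.98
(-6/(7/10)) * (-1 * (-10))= -600/7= -85.71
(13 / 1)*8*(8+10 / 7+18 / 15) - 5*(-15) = 41313 / 35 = 1180.37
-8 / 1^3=-8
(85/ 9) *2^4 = 1360/ 9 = 151.11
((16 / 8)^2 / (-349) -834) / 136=-145535 / 23732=-6.13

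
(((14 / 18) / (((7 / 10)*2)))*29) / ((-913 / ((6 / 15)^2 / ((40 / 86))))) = -1247 / 205425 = -0.01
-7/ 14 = -0.50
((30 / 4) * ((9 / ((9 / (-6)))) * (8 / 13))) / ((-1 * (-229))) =-360 / 2977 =-0.12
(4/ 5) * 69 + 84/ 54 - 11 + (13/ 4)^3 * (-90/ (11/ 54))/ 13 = -8877691/ 7920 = -1120.92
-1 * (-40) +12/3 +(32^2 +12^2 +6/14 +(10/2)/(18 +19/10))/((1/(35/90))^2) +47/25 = 119616299/537300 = 222.62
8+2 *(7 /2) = 15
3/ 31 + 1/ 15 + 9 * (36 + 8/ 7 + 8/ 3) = 358.45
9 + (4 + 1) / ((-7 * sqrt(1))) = 58 / 7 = 8.29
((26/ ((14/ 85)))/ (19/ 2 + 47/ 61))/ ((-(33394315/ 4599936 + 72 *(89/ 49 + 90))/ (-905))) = 561206221804800/ 267011505817697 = 2.10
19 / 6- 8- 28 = -197 / 6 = -32.83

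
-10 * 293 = -2930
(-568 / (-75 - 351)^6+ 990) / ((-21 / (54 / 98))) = -10417042919281679 / 401015232470664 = -25.98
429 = 429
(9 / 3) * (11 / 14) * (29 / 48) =319 / 224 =1.42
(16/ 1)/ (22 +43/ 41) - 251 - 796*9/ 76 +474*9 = 70409294/ 17955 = 3921.43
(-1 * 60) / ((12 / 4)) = -20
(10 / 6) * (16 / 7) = 80 / 21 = 3.81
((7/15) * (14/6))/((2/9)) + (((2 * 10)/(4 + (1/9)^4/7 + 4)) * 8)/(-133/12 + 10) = -13.56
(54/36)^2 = 9/4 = 2.25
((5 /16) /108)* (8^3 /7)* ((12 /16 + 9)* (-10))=-1300 /63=-20.63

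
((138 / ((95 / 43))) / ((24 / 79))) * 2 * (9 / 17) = 217.70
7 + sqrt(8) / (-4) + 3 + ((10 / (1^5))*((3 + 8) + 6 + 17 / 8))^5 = 262003549988365 / 1024 - sqrt(2) / 2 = 255862841784.81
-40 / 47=-0.85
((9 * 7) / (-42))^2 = 9 / 4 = 2.25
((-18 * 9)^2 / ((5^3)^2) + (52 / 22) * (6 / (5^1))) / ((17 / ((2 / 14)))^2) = 776184 / 2433921875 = 0.00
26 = 26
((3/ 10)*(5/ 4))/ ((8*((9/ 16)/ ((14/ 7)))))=1/ 6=0.17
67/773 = 0.09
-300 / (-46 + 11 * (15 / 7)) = 2100 / 157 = 13.38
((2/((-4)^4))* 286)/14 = 143/896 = 0.16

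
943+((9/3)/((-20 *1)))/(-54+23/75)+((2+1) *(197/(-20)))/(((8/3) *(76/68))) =11422937833/12242080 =933.09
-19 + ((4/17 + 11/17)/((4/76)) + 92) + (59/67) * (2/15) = 1535636/17085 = 89.88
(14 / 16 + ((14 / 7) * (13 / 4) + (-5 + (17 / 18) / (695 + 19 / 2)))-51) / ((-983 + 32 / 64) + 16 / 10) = 42745 / 862308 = 0.05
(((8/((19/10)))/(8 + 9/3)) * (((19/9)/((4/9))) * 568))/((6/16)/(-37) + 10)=3362560/32527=103.38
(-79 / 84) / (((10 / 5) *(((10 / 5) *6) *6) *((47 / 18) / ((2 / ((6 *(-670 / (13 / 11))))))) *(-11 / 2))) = -1027 / 3840772320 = -0.00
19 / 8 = 2.38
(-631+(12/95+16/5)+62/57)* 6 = -3759.52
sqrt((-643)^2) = 643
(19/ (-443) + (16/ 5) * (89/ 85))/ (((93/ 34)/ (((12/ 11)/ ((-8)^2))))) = 622757/ 30212600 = 0.02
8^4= 4096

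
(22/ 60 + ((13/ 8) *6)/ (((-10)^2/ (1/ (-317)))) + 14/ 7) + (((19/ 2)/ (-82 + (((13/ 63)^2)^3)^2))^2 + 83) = 3337309134815407511679763739031234921936399537402152623/ 39087815513736754743535997907507936328743587910908400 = 85.38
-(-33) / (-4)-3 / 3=-37 / 4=-9.25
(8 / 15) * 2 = 16 / 15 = 1.07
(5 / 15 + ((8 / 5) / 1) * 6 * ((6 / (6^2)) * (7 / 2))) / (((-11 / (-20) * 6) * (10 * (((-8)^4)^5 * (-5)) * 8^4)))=-89 / 11687857045102371903897600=-0.00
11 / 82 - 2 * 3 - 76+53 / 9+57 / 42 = -192743 / 2583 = -74.62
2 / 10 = 1 / 5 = 0.20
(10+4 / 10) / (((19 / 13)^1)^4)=2.28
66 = 66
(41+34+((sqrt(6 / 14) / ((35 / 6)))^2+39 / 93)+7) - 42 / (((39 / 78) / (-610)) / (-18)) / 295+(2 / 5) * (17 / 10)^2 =-477241765647 / 156836750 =-3042.92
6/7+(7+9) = 118/7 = 16.86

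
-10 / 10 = -1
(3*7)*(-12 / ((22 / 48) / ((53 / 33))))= -106848 / 121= -883.04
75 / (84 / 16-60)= -100 / 73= -1.37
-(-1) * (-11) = -11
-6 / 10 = -0.60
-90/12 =-7.50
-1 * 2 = -2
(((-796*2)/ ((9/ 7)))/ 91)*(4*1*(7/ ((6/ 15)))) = -952.48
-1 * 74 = -74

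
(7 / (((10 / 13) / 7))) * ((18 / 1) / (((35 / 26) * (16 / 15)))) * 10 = 31941 / 4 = 7985.25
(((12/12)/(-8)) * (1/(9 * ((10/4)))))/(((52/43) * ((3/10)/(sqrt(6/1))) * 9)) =-43 * sqrt(6)/25272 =-0.00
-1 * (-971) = 971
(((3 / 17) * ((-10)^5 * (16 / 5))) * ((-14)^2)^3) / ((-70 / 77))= 7951190016000 / 17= 467717059764.71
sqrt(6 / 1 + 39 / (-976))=sqrt(354837) / 244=2.44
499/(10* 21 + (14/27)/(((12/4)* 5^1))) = 202095/85064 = 2.38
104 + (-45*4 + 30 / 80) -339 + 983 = 4547 / 8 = 568.38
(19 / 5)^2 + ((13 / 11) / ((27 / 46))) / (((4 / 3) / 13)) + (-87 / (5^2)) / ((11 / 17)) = 142031 / 4950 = 28.69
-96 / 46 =-48 / 23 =-2.09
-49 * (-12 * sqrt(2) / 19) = 588 * sqrt(2) / 19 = 43.77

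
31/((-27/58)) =-1798/27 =-66.59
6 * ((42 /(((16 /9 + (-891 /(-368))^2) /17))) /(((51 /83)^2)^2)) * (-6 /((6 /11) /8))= -15836117313888256 /45748445969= -346156.40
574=574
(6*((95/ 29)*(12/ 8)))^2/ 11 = 731025/ 9251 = 79.02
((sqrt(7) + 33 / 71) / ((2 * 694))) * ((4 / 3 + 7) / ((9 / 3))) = 275 / 295644 + 25 * sqrt(7) / 12492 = 0.01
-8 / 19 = -0.42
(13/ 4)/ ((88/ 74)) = 2.73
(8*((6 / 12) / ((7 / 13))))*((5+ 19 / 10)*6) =10764 / 35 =307.54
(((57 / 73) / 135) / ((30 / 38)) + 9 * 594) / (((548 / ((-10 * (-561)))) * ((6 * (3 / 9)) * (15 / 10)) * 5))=49260383557 / 13501350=3648.55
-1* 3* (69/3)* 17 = -1173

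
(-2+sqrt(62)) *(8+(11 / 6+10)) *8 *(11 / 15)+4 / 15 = -2092 / 9+5236 *sqrt(62) / 45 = 683.74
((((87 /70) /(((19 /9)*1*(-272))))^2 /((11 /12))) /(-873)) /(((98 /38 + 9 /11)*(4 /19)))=-204363 /24966862592000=-0.00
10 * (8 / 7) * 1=80 / 7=11.43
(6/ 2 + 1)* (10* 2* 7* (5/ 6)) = 1400/ 3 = 466.67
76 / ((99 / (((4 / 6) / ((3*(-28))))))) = -38 / 6237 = -0.01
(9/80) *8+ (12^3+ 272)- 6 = 19949/10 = 1994.90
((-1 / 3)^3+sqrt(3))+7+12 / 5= sqrt(3)+1264 / 135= 11.10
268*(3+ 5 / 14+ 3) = 11926 / 7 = 1703.71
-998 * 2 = -1996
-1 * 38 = -38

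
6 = 6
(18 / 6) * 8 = 24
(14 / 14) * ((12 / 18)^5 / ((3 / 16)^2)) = 8192 / 2187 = 3.75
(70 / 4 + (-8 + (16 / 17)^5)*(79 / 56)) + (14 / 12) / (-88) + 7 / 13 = 530851252315 / 68221289136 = 7.78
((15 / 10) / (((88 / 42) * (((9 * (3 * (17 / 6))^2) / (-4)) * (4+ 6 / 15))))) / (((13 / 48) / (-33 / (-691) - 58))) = 67275600 / 314126527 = 0.21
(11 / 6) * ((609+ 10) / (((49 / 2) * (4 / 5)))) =34045 / 588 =57.90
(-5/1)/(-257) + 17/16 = 4449/4112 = 1.08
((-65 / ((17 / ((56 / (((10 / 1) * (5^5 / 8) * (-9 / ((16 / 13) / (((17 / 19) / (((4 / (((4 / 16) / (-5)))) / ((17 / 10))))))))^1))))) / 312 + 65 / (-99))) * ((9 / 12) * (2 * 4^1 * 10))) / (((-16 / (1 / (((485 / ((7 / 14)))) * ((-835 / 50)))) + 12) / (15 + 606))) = 29855540183040 / 409421956291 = 72.92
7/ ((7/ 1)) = 1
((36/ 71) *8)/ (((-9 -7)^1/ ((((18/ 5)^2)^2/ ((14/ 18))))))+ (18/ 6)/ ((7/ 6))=-16207362/ 310625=-52.18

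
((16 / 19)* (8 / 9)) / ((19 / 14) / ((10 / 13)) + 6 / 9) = 0.31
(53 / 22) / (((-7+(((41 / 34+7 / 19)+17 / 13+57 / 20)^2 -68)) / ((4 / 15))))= -149515976480 / 9808526140743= -0.02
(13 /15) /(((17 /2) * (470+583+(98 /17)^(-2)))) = 249704 /2578891755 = 0.00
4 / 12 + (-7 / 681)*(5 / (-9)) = 2078 / 6129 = 0.34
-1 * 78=-78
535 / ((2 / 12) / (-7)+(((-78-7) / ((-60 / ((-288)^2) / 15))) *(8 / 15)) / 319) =1433586 / 7896205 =0.18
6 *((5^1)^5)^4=572204589843750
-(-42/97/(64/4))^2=-441/602176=-0.00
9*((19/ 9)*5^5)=59375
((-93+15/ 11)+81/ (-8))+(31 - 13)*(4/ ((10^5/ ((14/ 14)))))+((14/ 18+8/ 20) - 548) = -1605242593/ 2475000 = -648.58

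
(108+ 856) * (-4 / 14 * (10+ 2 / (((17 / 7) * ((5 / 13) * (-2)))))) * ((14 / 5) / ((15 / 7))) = -6828976 / 2125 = -3213.64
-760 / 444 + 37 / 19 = 497 / 2109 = 0.24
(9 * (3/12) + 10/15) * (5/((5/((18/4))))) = 13.12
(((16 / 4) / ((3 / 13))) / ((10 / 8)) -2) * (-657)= -38982 / 5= -7796.40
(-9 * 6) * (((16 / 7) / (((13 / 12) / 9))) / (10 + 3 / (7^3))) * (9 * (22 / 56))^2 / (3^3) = -2117016 / 44629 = -47.44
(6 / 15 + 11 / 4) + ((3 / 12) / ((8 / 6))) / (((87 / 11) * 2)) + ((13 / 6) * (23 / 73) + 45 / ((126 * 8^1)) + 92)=682070993 / 7113120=95.89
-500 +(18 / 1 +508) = 26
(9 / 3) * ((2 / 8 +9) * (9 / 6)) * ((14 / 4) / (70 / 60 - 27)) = -6993 / 1240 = -5.64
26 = 26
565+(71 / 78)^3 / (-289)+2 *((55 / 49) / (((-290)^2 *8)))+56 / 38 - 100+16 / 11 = 5527093866735857639 / 11811906832405680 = 467.93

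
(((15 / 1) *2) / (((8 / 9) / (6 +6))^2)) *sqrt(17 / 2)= 10935 *sqrt(34) / 4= 15940.36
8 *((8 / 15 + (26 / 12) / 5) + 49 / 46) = 5608 / 345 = 16.26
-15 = -15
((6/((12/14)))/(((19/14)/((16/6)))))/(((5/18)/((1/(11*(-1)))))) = -4704/1045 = -4.50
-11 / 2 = -5.50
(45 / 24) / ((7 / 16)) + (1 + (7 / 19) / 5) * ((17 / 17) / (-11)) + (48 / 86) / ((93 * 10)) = 8168728 / 1950179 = 4.19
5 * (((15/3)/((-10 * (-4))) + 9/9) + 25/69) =7.44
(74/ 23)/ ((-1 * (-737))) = 74/ 16951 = 0.00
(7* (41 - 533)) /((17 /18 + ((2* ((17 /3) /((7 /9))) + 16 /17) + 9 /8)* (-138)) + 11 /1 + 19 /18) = 1639344 /1086703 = 1.51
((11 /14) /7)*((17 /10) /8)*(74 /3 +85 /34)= 30481 /47040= 0.65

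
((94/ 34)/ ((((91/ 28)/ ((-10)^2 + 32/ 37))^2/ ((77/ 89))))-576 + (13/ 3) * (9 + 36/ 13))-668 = 388868033647/ 350049193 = 1110.90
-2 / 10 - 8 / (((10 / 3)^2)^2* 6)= -527 / 2500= -0.21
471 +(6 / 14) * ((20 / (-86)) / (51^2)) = 122915447 / 260967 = 471.00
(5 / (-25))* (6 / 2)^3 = -27 / 5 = -5.40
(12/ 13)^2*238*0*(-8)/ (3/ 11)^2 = 0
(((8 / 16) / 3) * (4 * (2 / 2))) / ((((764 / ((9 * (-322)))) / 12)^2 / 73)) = 100833.34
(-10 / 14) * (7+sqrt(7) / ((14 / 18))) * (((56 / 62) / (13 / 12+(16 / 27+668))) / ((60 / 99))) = -2268 / 203825 - 2916 * sqrt(7) / 1426775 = -0.02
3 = 3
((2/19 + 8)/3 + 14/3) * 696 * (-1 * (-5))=487200/19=25642.11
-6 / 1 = -6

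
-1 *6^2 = -36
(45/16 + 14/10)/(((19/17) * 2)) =1.88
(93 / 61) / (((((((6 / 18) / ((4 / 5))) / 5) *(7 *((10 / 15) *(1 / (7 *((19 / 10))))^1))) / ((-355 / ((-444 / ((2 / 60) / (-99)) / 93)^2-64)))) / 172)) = -46658336499 / 2946497214464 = -0.02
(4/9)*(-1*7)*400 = -11200/9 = -1244.44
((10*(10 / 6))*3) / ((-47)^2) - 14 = -13.98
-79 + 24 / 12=-77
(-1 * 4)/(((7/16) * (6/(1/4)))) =-8/21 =-0.38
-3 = -3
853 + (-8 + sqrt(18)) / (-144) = 15355 / 18 - sqrt(2) / 48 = 853.03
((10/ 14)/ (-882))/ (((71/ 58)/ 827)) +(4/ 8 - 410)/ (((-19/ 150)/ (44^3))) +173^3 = 1168389587235286/ 4164363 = 280568621.72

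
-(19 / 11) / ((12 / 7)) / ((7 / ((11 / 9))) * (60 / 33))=-209 / 2160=-0.10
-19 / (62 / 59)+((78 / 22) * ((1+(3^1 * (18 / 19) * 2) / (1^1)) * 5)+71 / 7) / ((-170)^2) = -5923124584 / 327675425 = -18.08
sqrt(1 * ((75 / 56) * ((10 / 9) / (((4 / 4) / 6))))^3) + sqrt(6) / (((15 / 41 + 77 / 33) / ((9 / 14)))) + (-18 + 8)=-10 + 1107 * sqrt(6) / 4648 + 625 * sqrt(70) / 196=17.26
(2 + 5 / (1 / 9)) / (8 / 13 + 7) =611 / 99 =6.17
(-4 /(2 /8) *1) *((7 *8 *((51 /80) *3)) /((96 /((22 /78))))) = -1309 /260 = -5.03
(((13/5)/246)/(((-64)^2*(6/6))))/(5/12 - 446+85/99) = -33/5687572480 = -0.00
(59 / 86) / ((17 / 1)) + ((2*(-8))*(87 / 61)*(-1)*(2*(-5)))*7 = -142453681 / 89182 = -1597.34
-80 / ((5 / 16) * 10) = -128 / 5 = -25.60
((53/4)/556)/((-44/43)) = -2279/97856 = -0.02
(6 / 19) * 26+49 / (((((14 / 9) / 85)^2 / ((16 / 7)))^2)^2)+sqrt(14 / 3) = sqrt(42) / 3+570538620220161869966138844 / 5367029731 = 106304352466081369.95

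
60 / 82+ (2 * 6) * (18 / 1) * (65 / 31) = 576570 / 1271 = 453.63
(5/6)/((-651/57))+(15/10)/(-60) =-2551/26040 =-0.10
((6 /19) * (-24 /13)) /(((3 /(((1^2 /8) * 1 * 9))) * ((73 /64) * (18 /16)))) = -3072 /18031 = -0.17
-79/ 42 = -1.88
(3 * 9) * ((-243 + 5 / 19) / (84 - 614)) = 62262 / 5035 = 12.37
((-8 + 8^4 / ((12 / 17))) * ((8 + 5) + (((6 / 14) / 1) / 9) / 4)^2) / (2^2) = 2595972277 / 10584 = 245273.27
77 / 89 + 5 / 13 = 1446 / 1157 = 1.25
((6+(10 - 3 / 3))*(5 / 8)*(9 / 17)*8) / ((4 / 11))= 7425 / 68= 109.19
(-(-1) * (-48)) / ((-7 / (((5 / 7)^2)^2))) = 30000 / 16807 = 1.78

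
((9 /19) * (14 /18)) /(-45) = -7 /855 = -0.01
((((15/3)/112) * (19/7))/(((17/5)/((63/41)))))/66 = 1425/1717408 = 0.00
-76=-76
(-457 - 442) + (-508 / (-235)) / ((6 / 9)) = -210503 / 235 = -895.76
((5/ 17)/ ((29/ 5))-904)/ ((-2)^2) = -445647/ 1972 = -225.99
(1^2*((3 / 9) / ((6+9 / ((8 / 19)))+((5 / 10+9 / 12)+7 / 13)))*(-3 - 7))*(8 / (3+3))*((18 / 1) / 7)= -8320 / 21231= -0.39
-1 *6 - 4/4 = -7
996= 996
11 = 11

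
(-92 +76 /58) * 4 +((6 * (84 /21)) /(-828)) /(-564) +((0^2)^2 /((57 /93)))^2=-204698131 /564282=-362.76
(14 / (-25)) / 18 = -7 / 225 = -0.03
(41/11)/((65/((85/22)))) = 697/3146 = 0.22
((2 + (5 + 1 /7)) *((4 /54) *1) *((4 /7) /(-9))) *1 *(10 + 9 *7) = -29200 /11907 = -2.45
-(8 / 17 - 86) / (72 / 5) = 3635 / 612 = 5.94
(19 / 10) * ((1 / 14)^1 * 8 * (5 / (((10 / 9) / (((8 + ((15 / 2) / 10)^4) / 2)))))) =364059 / 17920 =20.32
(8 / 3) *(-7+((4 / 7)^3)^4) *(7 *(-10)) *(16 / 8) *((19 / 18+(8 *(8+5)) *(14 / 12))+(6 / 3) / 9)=5701253830734320 / 17795940687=320368.22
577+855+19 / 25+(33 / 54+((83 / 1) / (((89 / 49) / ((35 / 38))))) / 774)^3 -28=1405.05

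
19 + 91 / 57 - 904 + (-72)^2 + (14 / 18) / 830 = 610383793 / 141930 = 4300.60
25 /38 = 0.66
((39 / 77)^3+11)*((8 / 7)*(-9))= -114.48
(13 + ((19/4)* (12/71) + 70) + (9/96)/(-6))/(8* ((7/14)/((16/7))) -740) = -380729/3354608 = -0.11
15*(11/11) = 15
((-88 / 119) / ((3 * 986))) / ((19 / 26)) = -1144 / 3344019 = -0.00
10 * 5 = 50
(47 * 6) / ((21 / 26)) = 2444 / 7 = 349.14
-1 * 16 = -16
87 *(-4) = -348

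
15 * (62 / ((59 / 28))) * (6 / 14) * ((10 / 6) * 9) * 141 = 23603400 / 59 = 400057.63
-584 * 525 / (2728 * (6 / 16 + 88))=-43800 / 34441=-1.27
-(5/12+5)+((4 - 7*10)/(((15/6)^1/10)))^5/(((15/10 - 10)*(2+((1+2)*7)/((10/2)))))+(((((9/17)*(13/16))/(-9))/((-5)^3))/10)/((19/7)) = 24333748719.90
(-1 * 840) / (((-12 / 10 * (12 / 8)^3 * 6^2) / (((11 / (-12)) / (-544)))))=1925 / 198288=0.01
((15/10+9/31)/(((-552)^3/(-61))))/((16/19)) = 42883/55617011712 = 0.00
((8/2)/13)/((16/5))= 5/52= 0.10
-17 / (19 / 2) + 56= 1030 / 19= 54.21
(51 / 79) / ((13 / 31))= 1581 / 1027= 1.54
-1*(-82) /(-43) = -82 /43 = -1.91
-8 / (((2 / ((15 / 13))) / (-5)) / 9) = 2700 / 13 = 207.69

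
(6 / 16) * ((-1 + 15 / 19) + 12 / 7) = 75 / 133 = 0.56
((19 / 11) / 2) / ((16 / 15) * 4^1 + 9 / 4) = 0.13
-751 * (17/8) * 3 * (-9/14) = 344709/112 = 3077.76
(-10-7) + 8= -9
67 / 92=0.73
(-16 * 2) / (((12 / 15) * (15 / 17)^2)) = -2312 / 45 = -51.38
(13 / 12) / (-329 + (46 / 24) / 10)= -0.00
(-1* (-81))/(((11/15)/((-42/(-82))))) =25515/451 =56.57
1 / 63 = 0.02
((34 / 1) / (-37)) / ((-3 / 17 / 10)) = 5780 / 111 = 52.07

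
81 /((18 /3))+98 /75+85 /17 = 19.81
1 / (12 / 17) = 17 / 12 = 1.42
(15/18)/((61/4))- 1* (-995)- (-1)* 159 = 211192/183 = 1154.05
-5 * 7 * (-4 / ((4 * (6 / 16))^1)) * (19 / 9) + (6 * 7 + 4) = 243.04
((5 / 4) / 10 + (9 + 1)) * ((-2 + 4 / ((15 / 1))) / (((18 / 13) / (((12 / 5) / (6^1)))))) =-507 / 100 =-5.07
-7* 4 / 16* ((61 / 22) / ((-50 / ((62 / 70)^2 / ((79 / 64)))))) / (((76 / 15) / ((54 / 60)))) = 1582767 / 144471250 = 0.01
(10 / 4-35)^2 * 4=4225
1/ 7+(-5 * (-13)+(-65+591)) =4138/ 7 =591.14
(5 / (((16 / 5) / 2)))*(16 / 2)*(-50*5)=-6250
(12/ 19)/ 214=6/ 2033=0.00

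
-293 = -293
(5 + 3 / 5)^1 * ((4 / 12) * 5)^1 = 28 / 3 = 9.33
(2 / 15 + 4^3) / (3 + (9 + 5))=962 / 255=3.77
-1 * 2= -2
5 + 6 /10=28 /5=5.60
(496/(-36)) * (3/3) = -124/9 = -13.78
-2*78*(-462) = 72072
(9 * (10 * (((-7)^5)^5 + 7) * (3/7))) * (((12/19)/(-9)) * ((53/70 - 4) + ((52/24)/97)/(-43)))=-7994089640877935031590400/679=-11773327895254690768174.37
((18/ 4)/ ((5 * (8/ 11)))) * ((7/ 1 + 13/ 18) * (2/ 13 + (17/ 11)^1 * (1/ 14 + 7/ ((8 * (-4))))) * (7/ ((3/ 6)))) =-65747/ 6656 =-9.88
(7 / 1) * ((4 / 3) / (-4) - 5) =-112 / 3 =-37.33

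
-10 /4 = -5 /2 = -2.50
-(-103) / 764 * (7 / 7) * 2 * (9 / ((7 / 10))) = 4635 / 1337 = 3.47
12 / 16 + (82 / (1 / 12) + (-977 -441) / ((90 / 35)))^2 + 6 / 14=187105.49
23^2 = 529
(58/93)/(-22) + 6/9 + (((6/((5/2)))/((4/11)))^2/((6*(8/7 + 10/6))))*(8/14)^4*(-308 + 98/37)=-228406961549/2735681025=-83.49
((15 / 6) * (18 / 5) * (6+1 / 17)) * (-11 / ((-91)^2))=-10197 / 140777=-0.07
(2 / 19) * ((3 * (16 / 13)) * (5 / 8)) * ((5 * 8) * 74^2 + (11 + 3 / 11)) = 144573840 / 2717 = 53210.84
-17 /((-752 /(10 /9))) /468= 85 /1583712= 0.00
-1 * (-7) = 7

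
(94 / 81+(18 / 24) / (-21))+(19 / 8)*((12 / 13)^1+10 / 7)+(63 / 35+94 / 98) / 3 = 1968341 / 257985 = 7.63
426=426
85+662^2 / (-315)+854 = -142459 / 315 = -452.25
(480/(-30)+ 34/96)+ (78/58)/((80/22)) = -106321/6960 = -15.28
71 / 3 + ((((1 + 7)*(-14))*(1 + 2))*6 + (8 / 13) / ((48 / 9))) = -155393 / 78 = -1992.22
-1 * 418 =-418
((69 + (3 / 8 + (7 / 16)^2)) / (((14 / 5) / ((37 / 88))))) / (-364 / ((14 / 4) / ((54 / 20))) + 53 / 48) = -4492725 / 120291584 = -0.04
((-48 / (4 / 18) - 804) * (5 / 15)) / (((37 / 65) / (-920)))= 549513.51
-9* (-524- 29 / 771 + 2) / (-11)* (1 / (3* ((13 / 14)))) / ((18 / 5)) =-14087185 / 330759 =-42.59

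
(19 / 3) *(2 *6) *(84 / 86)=3192 / 43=74.23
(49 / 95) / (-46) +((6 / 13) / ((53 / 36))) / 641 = -20696881 / 1930006130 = -0.01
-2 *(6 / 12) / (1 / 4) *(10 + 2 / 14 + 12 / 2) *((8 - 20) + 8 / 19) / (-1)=-99440 / 133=-747.67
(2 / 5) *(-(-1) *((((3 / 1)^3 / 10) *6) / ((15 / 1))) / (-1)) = -54 / 125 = -0.43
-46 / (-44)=23 / 22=1.05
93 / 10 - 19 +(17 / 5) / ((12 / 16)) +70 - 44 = 125 / 6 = 20.83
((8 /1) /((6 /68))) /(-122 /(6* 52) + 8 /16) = 832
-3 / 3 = -1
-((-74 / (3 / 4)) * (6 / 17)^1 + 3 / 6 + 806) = -771.68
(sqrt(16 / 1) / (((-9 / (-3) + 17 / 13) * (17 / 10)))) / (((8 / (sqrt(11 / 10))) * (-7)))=-13 * sqrt(110) / 13328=-0.01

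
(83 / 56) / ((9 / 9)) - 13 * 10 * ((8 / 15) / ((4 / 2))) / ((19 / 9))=-15895 / 1064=-14.94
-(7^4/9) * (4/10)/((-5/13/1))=62426/225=277.45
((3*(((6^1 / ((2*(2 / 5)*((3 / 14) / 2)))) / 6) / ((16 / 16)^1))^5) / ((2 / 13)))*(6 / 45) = 136556875 / 243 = 561962.45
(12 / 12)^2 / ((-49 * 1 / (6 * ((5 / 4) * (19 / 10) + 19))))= -513 / 196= -2.62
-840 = -840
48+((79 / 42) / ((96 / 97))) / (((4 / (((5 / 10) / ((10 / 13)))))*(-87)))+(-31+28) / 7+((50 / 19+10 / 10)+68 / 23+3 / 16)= 95205184951 / 1751915520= 54.34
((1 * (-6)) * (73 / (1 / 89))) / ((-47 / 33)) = 1286406 / 47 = 27370.34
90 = 90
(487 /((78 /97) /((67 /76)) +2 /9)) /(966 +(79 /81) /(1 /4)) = 2307294477 /5212588700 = 0.44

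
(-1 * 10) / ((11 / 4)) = -40 / 11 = -3.64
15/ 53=0.28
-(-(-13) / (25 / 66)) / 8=-429 / 100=-4.29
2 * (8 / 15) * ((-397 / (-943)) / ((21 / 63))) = 6352 / 4715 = 1.35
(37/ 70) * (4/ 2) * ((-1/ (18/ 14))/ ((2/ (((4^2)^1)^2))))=-4736/ 45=-105.24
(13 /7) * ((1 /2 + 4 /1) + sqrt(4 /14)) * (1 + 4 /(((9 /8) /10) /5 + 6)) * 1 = 52117 * sqrt(14) /118041 + 156351 /11242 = 15.56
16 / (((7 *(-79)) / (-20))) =320 / 553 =0.58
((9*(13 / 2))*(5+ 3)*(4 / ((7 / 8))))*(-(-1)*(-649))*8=-77755392 / 7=-11107913.14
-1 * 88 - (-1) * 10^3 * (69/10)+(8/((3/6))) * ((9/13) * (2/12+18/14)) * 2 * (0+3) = 628676/91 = 6908.53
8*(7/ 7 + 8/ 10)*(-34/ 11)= -2448/ 55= -44.51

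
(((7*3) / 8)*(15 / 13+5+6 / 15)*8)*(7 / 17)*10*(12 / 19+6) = 15780744 / 4199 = 3758.21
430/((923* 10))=43/923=0.05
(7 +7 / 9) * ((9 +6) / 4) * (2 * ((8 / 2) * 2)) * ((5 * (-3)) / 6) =-3500 / 3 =-1166.67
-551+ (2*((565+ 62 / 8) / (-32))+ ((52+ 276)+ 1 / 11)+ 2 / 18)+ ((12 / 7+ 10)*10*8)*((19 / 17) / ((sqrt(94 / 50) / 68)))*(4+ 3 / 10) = -1638457 / 6336+ 10719040*sqrt(47) / 329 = 223103.22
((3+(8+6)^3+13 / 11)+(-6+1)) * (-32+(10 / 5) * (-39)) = -301750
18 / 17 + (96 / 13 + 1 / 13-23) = -3200 / 221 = -14.48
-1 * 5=-5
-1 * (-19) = 19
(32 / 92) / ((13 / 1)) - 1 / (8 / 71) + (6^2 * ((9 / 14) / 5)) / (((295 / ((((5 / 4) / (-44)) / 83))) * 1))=-4987918893 / 563718155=-8.85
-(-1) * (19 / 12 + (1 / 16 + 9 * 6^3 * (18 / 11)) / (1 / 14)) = 11757961 / 264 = 44537.73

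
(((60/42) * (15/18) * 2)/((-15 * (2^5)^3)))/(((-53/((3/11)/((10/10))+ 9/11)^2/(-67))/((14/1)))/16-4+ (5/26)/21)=871/717051232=0.00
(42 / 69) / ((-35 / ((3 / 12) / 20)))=-0.00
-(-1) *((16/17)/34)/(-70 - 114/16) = -64/178313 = -0.00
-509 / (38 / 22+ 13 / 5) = -27995 / 238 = -117.63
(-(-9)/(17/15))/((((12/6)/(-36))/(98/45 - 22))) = 48168/17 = 2833.41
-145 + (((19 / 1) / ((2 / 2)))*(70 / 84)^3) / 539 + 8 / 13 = -218496973 / 1513512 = -144.36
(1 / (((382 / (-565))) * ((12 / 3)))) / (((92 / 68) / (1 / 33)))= -9605 / 1159752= -0.01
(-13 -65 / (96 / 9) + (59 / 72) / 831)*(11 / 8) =-50263763 / 1914624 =-26.25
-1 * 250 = -250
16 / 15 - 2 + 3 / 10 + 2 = 41 / 30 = 1.37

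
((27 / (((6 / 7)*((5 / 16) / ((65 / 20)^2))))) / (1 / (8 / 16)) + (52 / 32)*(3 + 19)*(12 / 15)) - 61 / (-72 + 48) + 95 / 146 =4941887 / 8760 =564.14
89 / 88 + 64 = 5721 / 88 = 65.01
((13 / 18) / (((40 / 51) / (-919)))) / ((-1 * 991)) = 203099 / 237840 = 0.85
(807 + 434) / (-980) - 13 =-13981 / 980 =-14.27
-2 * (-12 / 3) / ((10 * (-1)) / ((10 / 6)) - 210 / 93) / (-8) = 31 / 256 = 0.12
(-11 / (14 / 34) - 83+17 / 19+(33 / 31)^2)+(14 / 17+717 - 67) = 1180139860 / 2172821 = 543.14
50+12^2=194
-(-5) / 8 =5 / 8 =0.62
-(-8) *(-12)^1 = -96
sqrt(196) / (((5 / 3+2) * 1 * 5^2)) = 42 / 275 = 0.15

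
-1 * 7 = -7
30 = 30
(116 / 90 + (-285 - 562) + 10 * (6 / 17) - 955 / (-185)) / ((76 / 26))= -153996947 / 537795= -286.35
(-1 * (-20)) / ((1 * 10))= 2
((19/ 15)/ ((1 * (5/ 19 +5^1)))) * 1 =0.24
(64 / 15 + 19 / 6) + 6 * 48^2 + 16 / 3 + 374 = 426323 / 30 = 14210.77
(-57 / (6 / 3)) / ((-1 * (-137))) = -57 / 274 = -0.21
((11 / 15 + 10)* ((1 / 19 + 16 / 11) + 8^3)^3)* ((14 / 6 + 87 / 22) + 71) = 1015218706663990403687 / 9038035710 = 112327361745.29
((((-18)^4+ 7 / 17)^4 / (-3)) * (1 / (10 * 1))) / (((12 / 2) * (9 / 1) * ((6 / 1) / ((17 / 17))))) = -10142910216007127431821601 / 811824120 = -12493974946207717.30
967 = 967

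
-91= -91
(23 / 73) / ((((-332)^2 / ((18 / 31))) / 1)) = 207 / 124718456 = 0.00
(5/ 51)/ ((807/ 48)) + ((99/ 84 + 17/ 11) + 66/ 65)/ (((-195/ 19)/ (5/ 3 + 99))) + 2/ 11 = -36.49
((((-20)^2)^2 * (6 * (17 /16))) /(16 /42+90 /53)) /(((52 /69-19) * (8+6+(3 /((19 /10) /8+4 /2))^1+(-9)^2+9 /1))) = -876349766250 /3433354691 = -255.25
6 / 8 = 3 / 4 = 0.75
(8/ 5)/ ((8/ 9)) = 9/ 5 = 1.80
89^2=7921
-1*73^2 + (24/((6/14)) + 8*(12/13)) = -68453/13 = -5265.62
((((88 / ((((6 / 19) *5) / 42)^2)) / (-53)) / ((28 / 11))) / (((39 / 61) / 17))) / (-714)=17.19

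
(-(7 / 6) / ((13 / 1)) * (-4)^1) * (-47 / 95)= -658 / 3705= -0.18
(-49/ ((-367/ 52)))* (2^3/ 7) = 2912/ 367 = 7.93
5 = 5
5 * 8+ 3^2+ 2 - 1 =50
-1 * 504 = -504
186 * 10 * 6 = 11160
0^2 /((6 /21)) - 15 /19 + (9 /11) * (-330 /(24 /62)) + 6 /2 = -26421 /38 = -695.29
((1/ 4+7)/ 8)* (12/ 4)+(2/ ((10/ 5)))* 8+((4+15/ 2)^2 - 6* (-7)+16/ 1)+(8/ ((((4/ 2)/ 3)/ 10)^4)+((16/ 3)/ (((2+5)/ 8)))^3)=120149226355/ 296352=405427.42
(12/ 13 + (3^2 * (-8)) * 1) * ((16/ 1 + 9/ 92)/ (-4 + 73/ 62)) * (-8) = -24241008/ 7475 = -3242.94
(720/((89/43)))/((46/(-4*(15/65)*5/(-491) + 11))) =83.26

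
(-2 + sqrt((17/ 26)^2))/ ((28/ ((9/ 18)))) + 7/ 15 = 0.44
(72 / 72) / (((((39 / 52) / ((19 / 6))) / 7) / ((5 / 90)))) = 133 / 81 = 1.64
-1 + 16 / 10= 3 / 5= 0.60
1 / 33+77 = 2542 / 33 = 77.03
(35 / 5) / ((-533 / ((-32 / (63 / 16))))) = 512 / 4797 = 0.11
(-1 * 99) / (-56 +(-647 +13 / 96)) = 9504 / 67475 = 0.14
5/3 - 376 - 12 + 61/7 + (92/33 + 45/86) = -2478667/6622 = -374.31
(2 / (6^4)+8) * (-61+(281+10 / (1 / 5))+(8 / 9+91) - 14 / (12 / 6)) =2839.66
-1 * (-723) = 723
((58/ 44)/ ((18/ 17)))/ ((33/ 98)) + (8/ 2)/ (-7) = 142963/ 45738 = 3.13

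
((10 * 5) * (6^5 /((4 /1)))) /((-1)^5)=-97200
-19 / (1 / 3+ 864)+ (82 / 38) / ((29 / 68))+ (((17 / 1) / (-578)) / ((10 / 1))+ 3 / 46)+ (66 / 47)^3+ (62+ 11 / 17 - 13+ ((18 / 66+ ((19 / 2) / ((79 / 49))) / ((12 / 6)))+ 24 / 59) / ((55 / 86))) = 41336837980897987244573 / 654212617241037344380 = 63.19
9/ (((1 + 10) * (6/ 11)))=3/ 2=1.50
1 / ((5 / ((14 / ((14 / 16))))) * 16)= 1 / 5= 0.20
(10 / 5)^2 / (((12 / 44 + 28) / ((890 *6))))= 234960 / 311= 755.50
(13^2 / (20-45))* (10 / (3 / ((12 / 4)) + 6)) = -338 / 35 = -9.66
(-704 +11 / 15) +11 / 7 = -701.70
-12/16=-3/4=-0.75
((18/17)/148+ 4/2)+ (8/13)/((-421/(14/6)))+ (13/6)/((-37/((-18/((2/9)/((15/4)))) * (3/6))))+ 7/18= 151211605/13397904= 11.29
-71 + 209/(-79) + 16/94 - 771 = -3135537/3713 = -844.48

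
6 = 6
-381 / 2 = -190.50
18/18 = 1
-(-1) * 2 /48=1 /24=0.04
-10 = -10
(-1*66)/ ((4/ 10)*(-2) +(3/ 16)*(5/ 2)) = 10560/ 53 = 199.25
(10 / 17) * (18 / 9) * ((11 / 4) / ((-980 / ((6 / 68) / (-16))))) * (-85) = -165 / 106624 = -0.00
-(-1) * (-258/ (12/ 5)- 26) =-267/ 2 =-133.50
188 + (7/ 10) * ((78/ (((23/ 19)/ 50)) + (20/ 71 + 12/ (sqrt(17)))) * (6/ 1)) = 13732.71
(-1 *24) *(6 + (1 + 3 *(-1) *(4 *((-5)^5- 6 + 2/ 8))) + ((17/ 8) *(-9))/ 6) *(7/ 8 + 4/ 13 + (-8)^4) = -768481843965/ 208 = -3694624249.83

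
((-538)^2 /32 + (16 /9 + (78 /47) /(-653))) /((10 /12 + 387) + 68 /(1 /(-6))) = -19991405891 /44563332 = -448.61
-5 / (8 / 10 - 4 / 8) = -16.67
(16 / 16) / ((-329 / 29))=-29 / 329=-0.09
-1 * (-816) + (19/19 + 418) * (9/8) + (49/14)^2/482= 620527/482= 1287.40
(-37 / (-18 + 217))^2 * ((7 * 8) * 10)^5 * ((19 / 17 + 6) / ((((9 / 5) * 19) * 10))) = 4561408398131200000 / 115120107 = 39623038207.66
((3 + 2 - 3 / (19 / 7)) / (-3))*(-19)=74 / 3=24.67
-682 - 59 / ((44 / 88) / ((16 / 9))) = -8026 / 9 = -891.78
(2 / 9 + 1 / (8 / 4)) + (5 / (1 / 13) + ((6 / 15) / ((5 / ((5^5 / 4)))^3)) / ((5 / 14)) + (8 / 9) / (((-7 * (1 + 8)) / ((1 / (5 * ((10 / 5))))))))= 4272526.66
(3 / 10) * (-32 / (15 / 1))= -16 / 25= -0.64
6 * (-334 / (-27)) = 668 / 9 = 74.22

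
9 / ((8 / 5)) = 45 / 8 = 5.62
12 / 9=1.33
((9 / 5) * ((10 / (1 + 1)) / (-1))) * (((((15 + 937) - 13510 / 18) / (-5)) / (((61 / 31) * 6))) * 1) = 56203 / 1830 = 30.71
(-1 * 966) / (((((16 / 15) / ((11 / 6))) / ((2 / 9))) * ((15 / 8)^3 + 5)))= -113344 / 3561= -31.83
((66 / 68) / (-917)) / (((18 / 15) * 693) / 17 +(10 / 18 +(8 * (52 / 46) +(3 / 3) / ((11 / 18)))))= -375705 / 21352016714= -0.00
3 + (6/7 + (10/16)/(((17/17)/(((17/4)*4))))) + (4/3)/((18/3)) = 14.70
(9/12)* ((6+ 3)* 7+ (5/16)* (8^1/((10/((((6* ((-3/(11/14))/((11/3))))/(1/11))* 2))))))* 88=1890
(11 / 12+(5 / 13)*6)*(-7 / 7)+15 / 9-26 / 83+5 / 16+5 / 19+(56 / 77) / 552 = -322152109 / 248964144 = -1.29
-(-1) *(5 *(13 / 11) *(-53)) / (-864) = 3445 / 9504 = 0.36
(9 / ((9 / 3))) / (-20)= -3 / 20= -0.15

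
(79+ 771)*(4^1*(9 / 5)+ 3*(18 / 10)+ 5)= 14960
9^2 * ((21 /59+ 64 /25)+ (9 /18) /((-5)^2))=701541 /2950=237.81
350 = 350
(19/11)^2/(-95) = -19/605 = -0.03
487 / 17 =28.65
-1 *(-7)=7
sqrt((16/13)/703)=4*sqrt(9139)/9139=0.04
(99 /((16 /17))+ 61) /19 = 2659 /304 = 8.75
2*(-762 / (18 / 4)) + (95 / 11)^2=-95861 / 363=-264.08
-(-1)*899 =899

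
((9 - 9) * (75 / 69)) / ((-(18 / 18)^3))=0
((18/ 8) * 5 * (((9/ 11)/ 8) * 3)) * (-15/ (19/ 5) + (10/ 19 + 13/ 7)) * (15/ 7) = -236925/ 20482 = -11.57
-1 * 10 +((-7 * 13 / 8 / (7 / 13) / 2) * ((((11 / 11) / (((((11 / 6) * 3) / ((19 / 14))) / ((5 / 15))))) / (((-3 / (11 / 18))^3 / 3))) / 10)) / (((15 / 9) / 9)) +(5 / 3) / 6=-317131469 / 32659200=-9.71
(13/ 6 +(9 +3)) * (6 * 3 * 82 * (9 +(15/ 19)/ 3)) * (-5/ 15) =-1226720/ 19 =-64564.21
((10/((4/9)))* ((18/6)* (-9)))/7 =-86.79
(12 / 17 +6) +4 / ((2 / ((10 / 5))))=182 / 17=10.71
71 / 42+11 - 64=-2155 / 42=-51.31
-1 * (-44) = 44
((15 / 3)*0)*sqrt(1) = 0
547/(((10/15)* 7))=1641/14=117.21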